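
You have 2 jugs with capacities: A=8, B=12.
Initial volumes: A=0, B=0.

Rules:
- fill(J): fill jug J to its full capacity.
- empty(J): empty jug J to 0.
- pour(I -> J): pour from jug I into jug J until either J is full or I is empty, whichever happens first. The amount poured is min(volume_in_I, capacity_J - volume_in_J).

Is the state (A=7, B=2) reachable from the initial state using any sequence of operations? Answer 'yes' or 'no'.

Answer: no

Derivation:
BFS explored all 10 reachable states.
Reachable set includes: (0,0), (0,4), (0,8), (0,12), (4,0), (4,12), (8,0), (8,4), (8,8), (8,12)
Target (A=7, B=2) not in reachable set → no.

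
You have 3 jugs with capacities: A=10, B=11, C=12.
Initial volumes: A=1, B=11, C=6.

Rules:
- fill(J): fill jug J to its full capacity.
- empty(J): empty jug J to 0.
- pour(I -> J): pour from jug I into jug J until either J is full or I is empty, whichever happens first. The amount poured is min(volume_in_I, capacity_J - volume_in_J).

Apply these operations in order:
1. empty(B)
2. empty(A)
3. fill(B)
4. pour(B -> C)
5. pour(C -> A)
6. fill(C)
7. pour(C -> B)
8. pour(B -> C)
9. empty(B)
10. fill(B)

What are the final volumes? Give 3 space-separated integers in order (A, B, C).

Answer: 10 11 12

Derivation:
Step 1: empty(B) -> (A=1 B=0 C=6)
Step 2: empty(A) -> (A=0 B=0 C=6)
Step 3: fill(B) -> (A=0 B=11 C=6)
Step 4: pour(B -> C) -> (A=0 B=5 C=12)
Step 5: pour(C -> A) -> (A=10 B=5 C=2)
Step 6: fill(C) -> (A=10 B=5 C=12)
Step 7: pour(C -> B) -> (A=10 B=11 C=6)
Step 8: pour(B -> C) -> (A=10 B=5 C=12)
Step 9: empty(B) -> (A=10 B=0 C=12)
Step 10: fill(B) -> (A=10 B=11 C=12)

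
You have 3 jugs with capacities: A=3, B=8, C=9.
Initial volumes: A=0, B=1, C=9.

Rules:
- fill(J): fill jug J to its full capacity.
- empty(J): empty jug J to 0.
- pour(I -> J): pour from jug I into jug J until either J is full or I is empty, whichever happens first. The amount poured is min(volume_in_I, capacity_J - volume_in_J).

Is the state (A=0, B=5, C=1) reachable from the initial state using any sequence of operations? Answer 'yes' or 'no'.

Answer: yes

Derivation:
BFS from (A=0, B=1, C=9):
  1. empty(B) -> (A=0 B=0 C=9)
  2. pour(C -> B) -> (A=0 B=8 C=1)
  3. pour(B -> A) -> (A=3 B=5 C=1)
  4. empty(A) -> (A=0 B=5 C=1)
Target reached → yes.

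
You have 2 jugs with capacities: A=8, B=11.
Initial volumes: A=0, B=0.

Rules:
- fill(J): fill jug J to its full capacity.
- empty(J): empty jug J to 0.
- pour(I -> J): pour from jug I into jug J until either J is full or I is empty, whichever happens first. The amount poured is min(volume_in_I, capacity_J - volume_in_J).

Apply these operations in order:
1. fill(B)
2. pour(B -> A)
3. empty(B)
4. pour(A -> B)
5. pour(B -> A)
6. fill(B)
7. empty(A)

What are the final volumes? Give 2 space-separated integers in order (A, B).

Answer: 0 11

Derivation:
Step 1: fill(B) -> (A=0 B=11)
Step 2: pour(B -> A) -> (A=8 B=3)
Step 3: empty(B) -> (A=8 B=0)
Step 4: pour(A -> B) -> (A=0 B=8)
Step 5: pour(B -> A) -> (A=8 B=0)
Step 6: fill(B) -> (A=8 B=11)
Step 7: empty(A) -> (A=0 B=11)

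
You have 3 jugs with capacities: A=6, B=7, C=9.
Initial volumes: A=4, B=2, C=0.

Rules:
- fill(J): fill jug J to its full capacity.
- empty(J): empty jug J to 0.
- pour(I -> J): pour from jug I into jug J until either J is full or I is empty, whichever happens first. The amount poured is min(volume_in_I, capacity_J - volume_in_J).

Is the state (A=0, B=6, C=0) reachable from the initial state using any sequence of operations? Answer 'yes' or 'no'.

BFS from (A=4, B=2, C=0):
  1. pour(A -> B) -> (A=0 B=6 C=0)
Target reached → yes.

Answer: yes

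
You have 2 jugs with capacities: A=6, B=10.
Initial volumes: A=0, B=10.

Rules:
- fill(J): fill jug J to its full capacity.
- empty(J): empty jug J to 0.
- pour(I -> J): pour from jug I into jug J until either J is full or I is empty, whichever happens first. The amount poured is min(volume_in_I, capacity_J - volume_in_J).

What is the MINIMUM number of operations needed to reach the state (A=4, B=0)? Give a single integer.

BFS from (A=0, B=10). One shortest path:
  1. pour(B -> A) -> (A=6 B=4)
  2. empty(A) -> (A=0 B=4)
  3. pour(B -> A) -> (A=4 B=0)
Reached target in 3 moves.

Answer: 3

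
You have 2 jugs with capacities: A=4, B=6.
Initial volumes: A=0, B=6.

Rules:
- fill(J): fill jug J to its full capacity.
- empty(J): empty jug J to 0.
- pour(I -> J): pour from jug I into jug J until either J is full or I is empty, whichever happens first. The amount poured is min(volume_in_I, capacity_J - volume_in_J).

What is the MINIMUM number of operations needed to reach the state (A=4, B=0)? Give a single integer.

BFS from (A=0, B=6). One shortest path:
  1. fill(A) -> (A=4 B=6)
  2. empty(B) -> (A=4 B=0)
Reached target in 2 moves.

Answer: 2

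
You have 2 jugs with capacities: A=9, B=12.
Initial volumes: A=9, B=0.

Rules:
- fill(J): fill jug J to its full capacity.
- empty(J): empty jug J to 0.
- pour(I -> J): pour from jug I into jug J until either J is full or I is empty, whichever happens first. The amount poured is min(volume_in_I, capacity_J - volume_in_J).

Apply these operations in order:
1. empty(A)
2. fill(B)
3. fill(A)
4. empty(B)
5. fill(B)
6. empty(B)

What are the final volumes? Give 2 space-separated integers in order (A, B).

Answer: 9 0

Derivation:
Step 1: empty(A) -> (A=0 B=0)
Step 2: fill(B) -> (A=0 B=12)
Step 3: fill(A) -> (A=9 B=12)
Step 4: empty(B) -> (A=9 B=0)
Step 5: fill(B) -> (A=9 B=12)
Step 6: empty(B) -> (A=9 B=0)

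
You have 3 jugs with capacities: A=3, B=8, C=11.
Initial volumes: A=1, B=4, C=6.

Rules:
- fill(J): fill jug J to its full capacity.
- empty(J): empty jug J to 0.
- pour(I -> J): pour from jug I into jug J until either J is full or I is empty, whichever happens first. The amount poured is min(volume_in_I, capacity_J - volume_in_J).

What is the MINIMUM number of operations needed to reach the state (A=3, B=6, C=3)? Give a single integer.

BFS from (A=1, B=4, C=6). One shortest path:
  1. fill(B) -> (A=1 B=8 C=6)
  2. pour(B -> A) -> (A=3 B=6 C=6)
  3. empty(A) -> (A=0 B=6 C=6)
  4. pour(C -> A) -> (A=3 B=6 C=3)
Reached target in 4 moves.

Answer: 4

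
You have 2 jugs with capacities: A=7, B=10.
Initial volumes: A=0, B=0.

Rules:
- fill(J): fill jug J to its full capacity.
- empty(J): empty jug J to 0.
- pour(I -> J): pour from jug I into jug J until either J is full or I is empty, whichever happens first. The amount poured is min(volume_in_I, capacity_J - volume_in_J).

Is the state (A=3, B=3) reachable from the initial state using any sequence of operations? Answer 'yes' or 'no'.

Answer: no

Derivation:
BFS explored all 34 reachable states.
Reachable set includes: (0,0), (0,1), (0,2), (0,3), (0,4), (0,5), (0,6), (0,7), (0,8), (0,9), (0,10), (1,0) ...
Target (A=3, B=3) not in reachable set → no.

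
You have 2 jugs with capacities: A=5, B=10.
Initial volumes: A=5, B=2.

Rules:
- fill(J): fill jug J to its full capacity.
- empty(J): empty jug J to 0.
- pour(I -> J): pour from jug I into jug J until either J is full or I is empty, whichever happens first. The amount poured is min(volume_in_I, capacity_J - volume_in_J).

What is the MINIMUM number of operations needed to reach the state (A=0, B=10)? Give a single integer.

Answer: 2

Derivation:
BFS from (A=5, B=2). One shortest path:
  1. empty(A) -> (A=0 B=2)
  2. fill(B) -> (A=0 B=10)
Reached target in 2 moves.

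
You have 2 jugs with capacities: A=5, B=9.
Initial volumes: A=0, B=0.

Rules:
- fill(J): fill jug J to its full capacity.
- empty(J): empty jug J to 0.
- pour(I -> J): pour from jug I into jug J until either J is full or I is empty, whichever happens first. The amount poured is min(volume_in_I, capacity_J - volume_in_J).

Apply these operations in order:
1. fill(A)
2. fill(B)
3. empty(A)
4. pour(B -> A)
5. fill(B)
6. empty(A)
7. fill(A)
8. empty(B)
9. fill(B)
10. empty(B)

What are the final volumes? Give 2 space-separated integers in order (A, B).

Answer: 5 0

Derivation:
Step 1: fill(A) -> (A=5 B=0)
Step 2: fill(B) -> (A=5 B=9)
Step 3: empty(A) -> (A=0 B=9)
Step 4: pour(B -> A) -> (A=5 B=4)
Step 5: fill(B) -> (A=5 B=9)
Step 6: empty(A) -> (A=0 B=9)
Step 7: fill(A) -> (A=5 B=9)
Step 8: empty(B) -> (A=5 B=0)
Step 9: fill(B) -> (A=5 B=9)
Step 10: empty(B) -> (A=5 B=0)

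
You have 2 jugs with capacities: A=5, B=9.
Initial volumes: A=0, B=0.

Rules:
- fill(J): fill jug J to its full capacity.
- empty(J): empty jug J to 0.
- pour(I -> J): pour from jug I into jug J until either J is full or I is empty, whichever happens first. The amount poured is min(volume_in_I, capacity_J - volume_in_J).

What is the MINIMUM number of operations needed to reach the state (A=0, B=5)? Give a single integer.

BFS from (A=0, B=0). One shortest path:
  1. fill(A) -> (A=5 B=0)
  2. pour(A -> B) -> (A=0 B=5)
Reached target in 2 moves.

Answer: 2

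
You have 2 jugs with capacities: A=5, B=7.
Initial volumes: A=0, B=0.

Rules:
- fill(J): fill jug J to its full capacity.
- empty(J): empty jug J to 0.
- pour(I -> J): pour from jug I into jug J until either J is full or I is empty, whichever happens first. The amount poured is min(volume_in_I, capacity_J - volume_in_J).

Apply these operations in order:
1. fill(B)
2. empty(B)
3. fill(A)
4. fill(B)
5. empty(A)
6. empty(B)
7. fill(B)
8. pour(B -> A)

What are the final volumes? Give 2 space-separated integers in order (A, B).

Answer: 5 2

Derivation:
Step 1: fill(B) -> (A=0 B=7)
Step 2: empty(B) -> (A=0 B=0)
Step 3: fill(A) -> (A=5 B=0)
Step 4: fill(B) -> (A=5 B=7)
Step 5: empty(A) -> (A=0 B=7)
Step 6: empty(B) -> (A=0 B=0)
Step 7: fill(B) -> (A=0 B=7)
Step 8: pour(B -> A) -> (A=5 B=2)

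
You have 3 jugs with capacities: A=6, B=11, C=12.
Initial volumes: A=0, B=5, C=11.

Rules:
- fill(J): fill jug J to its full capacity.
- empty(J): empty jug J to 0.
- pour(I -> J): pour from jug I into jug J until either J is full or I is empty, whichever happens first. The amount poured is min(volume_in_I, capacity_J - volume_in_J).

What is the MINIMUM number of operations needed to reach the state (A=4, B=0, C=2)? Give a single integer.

BFS from (A=0, B=5, C=11). One shortest path:
  1. pour(B -> A) -> (A=5 B=0 C=11)
  2. pour(A -> C) -> (A=4 B=0 C=12)
  3. pour(C -> B) -> (A=4 B=11 C=1)
  4. empty(B) -> (A=4 B=0 C=1)
  5. pour(C -> B) -> (A=4 B=1 C=0)
  6. fill(C) -> (A=4 B=1 C=12)
  7. pour(C -> B) -> (A=4 B=11 C=2)
  8. empty(B) -> (A=4 B=0 C=2)
Reached target in 8 moves.

Answer: 8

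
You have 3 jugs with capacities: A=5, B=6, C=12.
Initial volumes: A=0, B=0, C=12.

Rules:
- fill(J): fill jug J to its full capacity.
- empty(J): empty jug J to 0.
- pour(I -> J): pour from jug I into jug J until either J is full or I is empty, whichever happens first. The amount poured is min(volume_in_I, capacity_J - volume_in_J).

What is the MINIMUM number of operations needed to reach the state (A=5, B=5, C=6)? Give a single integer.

BFS from (A=0, B=0, C=12). One shortest path:
  1. fill(A) -> (A=5 B=0 C=12)
  2. pour(C -> B) -> (A=5 B=6 C=6)
  3. empty(B) -> (A=5 B=0 C=6)
  4. pour(A -> B) -> (A=0 B=5 C=6)
  5. fill(A) -> (A=5 B=5 C=6)
Reached target in 5 moves.

Answer: 5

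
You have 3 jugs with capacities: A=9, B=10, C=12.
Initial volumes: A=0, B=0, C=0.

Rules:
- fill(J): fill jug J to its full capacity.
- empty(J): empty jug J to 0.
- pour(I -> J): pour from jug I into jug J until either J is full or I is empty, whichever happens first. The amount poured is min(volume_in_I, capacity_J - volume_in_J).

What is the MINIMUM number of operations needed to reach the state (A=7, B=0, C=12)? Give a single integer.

Answer: 4

Derivation:
BFS from (A=0, B=0, C=0). One shortest path:
  1. fill(A) -> (A=9 B=0 C=0)
  2. fill(B) -> (A=9 B=10 C=0)
  3. pour(B -> C) -> (A=9 B=0 C=10)
  4. pour(A -> C) -> (A=7 B=0 C=12)
Reached target in 4 moves.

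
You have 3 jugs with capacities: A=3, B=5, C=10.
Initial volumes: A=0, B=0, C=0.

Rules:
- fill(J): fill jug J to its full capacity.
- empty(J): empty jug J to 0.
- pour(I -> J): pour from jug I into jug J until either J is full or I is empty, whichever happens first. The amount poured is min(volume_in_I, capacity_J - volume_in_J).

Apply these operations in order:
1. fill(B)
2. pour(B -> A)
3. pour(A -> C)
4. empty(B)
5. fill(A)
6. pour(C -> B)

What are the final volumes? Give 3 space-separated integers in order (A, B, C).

Step 1: fill(B) -> (A=0 B=5 C=0)
Step 2: pour(B -> A) -> (A=3 B=2 C=0)
Step 3: pour(A -> C) -> (A=0 B=2 C=3)
Step 4: empty(B) -> (A=0 B=0 C=3)
Step 5: fill(A) -> (A=3 B=0 C=3)
Step 6: pour(C -> B) -> (A=3 B=3 C=0)

Answer: 3 3 0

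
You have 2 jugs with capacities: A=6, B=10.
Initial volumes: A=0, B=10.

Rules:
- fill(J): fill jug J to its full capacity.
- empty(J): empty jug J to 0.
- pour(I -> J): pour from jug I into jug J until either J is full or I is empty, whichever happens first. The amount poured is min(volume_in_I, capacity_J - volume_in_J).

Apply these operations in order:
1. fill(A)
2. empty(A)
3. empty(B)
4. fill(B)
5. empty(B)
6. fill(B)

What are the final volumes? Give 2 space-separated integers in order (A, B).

Step 1: fill(A) -> (A=6 B=10)
Step 2: empty(A) -> (A=0 B=10)
Step 3: empty(B) -> (A=0 B=0)
Step 4: fill(B) -> (A=0 B=10)
Step 5: empty(B) -> (A=0 B=0)
Step 6: fill(B) -> (A=0 B=10)

Answer: 0 10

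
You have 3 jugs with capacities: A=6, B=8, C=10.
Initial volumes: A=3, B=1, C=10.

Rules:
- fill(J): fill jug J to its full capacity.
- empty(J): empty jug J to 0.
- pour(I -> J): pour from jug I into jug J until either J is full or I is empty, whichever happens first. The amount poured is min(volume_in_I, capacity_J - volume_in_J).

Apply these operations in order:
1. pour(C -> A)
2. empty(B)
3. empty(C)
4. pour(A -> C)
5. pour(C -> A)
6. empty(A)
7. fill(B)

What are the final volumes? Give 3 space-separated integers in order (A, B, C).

Step 1: pour(C -> A) -> (A=6 B=1 C=7)
Step 2: empty(B) -> (A=6 B=0 C=7)
Step 3: empty(C) -> (A=6 B=0 C=0)
Step 4: pour(A -> C) -> (A=0 B=0 C=6)
Step 5: pour(C -> A) -> (A=6 B=0 C=0)
Step 6: empty(A) -> (A=0 B=0 C=0)
Step 7: fill(B) -> (A=0 B=8 C=0)

Answer: 0 8 0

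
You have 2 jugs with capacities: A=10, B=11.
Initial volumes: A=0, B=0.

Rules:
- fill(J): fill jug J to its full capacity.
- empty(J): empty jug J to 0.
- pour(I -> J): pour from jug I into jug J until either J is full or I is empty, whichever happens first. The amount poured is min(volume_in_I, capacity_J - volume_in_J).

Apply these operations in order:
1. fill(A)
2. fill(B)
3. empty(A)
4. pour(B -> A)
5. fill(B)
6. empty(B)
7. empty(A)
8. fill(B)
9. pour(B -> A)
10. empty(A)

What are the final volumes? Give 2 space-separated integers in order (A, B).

Step 1: fill(A) -> (A=10 B=0)
Step 2: fill(B) -> (A=10 B=11)
Step 3: empty(A) -> (A=0 B=11)
Step 4: pour(B -> A) -> (A=10 B=1)
Step 5: fill(B) -> (A=10 B=11)
Step 6: empty(B) -> (A=10 B=0)
Step 7: empty(A) -> (A=0 B=0)
Step 8: fill(B) -> (A=0 B=11)
Step 9: pour(B -> A) -> (A=10 B=1)
Step 10: empty(A) -> (A=0 B=1)

Answer: 0 1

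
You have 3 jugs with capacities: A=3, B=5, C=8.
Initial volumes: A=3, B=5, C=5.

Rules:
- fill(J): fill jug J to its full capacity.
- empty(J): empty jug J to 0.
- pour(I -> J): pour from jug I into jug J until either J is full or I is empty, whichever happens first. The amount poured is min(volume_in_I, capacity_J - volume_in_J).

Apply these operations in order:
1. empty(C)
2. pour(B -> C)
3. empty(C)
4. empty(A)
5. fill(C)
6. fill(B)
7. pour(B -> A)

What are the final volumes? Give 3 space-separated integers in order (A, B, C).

Answer: 3 2 8

Derivation:
Step 1: empty(C) -> (A=3 B=5 C=0)
Step 2: pour(B -> C) -> (A=3 B=0 C=5)
Step 3: empty(C) -> (A=3 B=0 C=0)
Step 4: empty(A) -> (A=0 B=0 C=0)
Step 5: fill(C) -> (A=0 B=0 C=8)
Step 6: fill(B) -> (A=0 B=5 C=8)
Step 7: pour(B -> A) -> (A=3 B=2 C=8)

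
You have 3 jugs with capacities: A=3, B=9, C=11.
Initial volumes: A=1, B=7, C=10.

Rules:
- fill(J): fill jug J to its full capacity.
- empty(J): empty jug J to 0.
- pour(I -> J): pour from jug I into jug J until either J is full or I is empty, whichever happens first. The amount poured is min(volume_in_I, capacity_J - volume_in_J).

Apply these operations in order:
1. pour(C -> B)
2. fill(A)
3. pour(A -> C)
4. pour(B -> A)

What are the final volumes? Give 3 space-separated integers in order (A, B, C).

Step 1: pour(C -> B) -> (A=1 B=9 C=8)
Step 2: fill(A) -> (A=3 B=9 C=8)
Step 3: pour(A -> C) -> (A=0 B=9 C=11)
Step 4: pour(B -> A) -> (A=3 B=6 C=11)

Answer: 3 6 11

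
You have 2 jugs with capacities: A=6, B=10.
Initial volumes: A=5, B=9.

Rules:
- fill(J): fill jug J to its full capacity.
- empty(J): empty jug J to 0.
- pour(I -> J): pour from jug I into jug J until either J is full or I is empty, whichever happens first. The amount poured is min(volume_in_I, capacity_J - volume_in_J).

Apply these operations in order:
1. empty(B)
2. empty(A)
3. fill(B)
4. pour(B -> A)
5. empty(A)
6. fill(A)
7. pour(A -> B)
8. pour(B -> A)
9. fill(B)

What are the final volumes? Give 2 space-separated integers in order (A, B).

Answer: 6 10

Derivation:
Step 1: empty(B) -> (A=5 B=0)
Step 2: empty(A) -> (A=0 B=0)
Step 3: fill(B) -> (A=0 B=10)
Step 4: pour(B -> A) -> (A=6 B=4)
Step 5: empty(A) -> (A=0 B=4)
Step 6: fill(A) -> (A=6 B=4)
Step 7: pour(A -> B) -> (A=0 B=10)
Step 8: pour(B -> A) -> (A=6 B=4)
Step 9: fill(B) -> (A=6 B=10)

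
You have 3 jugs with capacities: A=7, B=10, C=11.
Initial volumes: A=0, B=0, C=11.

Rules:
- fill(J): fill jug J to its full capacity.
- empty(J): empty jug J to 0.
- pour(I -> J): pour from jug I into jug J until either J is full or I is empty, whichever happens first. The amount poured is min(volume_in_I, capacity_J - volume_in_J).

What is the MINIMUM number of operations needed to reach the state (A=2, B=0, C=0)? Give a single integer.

BFS from (A=0, B=0, C=11). One shortest path:
  1. pour(C -> B) -> (A=0 B=10 C=1)
  2. empty(B) -> (A=0 B=0 C=1)
  3. pour(C -> A) -> (A=1 B=0 C=0)
  4. fill(C) -> (A=1 B=0 C=11)
  5. pour(C -> B) -> (A=1 B=10 C=1)
  6. empty(B) -> (A=1 B=0 C=1)
  7. pour(C -> A) -> (A=2 B=0 C=0)
Reached target in 7 moves.

Answer: 7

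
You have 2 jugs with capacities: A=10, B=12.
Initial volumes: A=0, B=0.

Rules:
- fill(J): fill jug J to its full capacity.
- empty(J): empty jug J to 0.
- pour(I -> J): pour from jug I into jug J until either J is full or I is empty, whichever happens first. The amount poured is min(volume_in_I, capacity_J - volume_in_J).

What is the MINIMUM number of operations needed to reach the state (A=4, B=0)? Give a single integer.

BFS from (A=0, B=0). One shortest path:
  1. fill(B) -> (A=0 B=12)
  2. pour(B -> A) -> (A=10 B=2)
  3. empty(A) -> (A=0 B=2)
  4. pour(B -> A) -> (A=2 B=0)
  5. fill(B) -> (A=2 B=12)
  6. pour(B -> A) -> (A=10 B=4)
  7. empty(A) -> (A=0 B=4)
  8. pour(B -> A) -> (A=4 B=0)
Reached target in 8 moves.

Answer: 8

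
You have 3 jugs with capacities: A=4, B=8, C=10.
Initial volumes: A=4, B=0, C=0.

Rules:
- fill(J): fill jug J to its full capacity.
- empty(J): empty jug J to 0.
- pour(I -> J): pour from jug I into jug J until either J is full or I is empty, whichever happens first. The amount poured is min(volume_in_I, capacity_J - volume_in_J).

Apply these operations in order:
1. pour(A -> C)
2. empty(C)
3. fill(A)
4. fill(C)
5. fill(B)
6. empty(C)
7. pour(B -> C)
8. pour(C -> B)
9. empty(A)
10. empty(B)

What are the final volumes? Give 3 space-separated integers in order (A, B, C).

Answer: 0 0 0

Derivation:
Step 1: pour(A -> C) -> (A=0 B=0 C=4)
Step 2: empty(C) -> (A=0 B=0 C=0)
Step 3: fill(A) -> (A=4 B=0 C=0)
Step 4: fill(C) -> (A=4 B=0 C=10)
Step 5: fill(B) -> (A=4 B=8 C=10)
Step 6: empty(C) -> (A=4 B=8 C=0)
Step 7: pour(B -> C) -> (A=4 B=0 C=8)
Step 8: pour(C -> B) -> (A=4 B=8 C=0)
Step 9: empty(A) -> (A=0 B=8 C=0)
Step 10: empty(B) -> (A=0 B=0 C=0)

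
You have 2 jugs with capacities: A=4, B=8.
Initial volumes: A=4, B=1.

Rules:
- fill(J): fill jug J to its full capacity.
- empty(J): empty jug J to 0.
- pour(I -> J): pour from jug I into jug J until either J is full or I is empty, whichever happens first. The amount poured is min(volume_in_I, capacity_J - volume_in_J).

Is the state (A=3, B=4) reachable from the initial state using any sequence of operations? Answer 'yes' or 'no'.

Answer: no

Derivation:
BFS explored all 12 reachable states.
Reachable set includes: (0,0), (0,1), (0,4), (0,5), (0,8), (1,0), (1,8), (4,0), (4,1), (4,4), (4,5), (4,8)
Target (A=3, B=4) not in reachable set → no.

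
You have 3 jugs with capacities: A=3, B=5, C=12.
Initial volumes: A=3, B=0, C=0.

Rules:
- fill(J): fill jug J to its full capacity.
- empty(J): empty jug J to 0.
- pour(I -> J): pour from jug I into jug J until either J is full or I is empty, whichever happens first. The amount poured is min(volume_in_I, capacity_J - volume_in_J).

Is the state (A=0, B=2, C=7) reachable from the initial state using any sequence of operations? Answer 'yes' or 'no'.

BFS from (A=3, B=0, C=0):
  1. empty(A) -> (A=0 B=0 C=0)
  2. fill(C) -> (A=0 B=0 C=12)
  3. pour(C -> B) -> (A=0 B=5 C=7)
  4. pour(B -> A) -> (A=3 B=2 C=7)
  5. empty(A) -> (A=0 B=2 C=7)
Target reached → yes.

Answer: yes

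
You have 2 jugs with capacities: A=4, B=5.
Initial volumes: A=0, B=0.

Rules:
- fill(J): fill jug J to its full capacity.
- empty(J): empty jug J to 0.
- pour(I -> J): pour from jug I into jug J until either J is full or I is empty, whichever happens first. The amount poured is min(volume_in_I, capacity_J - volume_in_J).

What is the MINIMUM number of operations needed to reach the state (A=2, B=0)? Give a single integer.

BFS from (A=0, B=0). One shortest path:
  1. fill(B) -> (A=0 B=5)
  2. pour(B -> A) -> (A=4 B=1)
  3. empty(A) -> (A=0 B=1)
  4. pour(B -> A) -> (A=1 B=0)
  5. fill(B) -> (A=1 B=5)
  6. pour(B -> A) -> (A=4 B=2)
  7. empty(A) -> (A=0 B=2)
  8. pour(B -> A) -> (A=2 B=0)
Reached target in 8 moves.

Answer: 8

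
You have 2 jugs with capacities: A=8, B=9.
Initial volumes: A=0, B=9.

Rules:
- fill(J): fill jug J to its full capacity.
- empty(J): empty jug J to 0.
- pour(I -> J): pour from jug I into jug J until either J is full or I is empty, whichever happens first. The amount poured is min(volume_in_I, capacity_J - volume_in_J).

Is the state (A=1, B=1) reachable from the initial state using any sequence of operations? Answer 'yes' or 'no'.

BFS explored all 34 reachable states.
Reachable set includes: (0,0), (0,1), (0,2), (0,3), (0,4), (0,5), (0,6), (0,7), (0,8), (0,9), (1,0), (1,9) ...
Target (A=1, B=1) not in reachable set → no.

Answer: no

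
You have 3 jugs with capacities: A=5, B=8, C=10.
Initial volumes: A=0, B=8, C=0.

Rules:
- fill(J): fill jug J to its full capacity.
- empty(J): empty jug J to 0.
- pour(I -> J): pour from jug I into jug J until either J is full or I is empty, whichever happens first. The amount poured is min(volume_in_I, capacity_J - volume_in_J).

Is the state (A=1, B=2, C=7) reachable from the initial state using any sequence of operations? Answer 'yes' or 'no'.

Answer: no

Derivation:
BFS explored all 342 reachable states.
Reachable set includes: (0,0,0), (0,0,1), (0,0,2), (0,0,3), (0,0,4), (0,0,5), (0,0,6), (0,0,7), (0,0,8), (0,0,9), (0,0,10), (0,1,0) ...
Target (A=1, B=2, C=7) not in reachable set → no.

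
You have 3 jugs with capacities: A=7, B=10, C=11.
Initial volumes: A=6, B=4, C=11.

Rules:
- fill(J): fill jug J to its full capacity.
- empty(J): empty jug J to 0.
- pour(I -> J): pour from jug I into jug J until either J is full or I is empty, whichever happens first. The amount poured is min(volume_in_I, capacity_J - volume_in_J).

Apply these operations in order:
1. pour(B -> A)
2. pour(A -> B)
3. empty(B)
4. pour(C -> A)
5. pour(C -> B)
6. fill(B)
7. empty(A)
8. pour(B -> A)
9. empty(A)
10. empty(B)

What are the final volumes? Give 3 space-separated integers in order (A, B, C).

Answer: 0 0 0

Derivation:
Step 1: pour(B -> A) -> (A=7 B=3 C=11)
Step 2: pour(A -> B) -> (A=0 B=10 C=11)
Step 3: empty(B) -> (A=0 B=0 C=11)
Step 4: pour(C -> A) -> (A=7 B=0 C=4)
Step 5: pour(C -> B) -> (A=7 B=4 C=0)
Step 6: fill(B) -> (A=7 B=10 C=0)
Step 7: empty(A) -> (A=0 B=10 C=0)
Step 8: pour(B -> A) -> (A=7 B=3 C=0)
Step 9: empty(A) -> (A=0 B=3 C=0)
Step 10: empty(B) -> (A=0 B=0 C=0)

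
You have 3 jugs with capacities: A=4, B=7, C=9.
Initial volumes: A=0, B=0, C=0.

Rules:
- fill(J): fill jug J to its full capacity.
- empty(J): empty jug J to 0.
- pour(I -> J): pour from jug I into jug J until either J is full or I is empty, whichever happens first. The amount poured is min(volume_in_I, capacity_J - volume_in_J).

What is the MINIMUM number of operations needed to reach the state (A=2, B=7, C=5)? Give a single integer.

Answer: 6

Derivation:
BFS from (A=0, B=0, C=0). One shortest path:
  1. fill(B) -> (A=0 B=7 C=0)
  2. pour(B -> C) -> (A=0 B=0 C=7)
  3. fill(B) -> (A=0 B=7 C=7)
  4. pour(B -> A) -> (A=4 B=3 C=7)
  5. pour(A -> C) -> (A=2 B=3 C=9)
  6. pour(C -> B) -> (A=2 B=7 C=5)
Reached target in 6 moves.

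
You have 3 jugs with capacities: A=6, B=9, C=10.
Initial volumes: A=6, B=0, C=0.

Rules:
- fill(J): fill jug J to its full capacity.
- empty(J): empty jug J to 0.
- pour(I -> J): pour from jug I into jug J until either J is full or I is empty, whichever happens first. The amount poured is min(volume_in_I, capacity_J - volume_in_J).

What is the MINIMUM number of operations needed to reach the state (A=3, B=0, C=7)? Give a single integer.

Answer: 6

Derivation:
BFS from (A=6, B=0, C=0). One shortest path:
  1. empty(A) -> (A=0 B=0 C=0)
  2. fill(C) -> (A=0 B=0 C=10)
  3. pour(C -> B) -> (A=0 B=9 C=1)
  4. pour(B -> A) -> (A=6 B=3 C=1)
  5. pour(A -> C) -> (A=0 B=3 C=7)
  6. pour(B -> A) -> (A=3 B=0 C=7)
Reached target in 6 moves.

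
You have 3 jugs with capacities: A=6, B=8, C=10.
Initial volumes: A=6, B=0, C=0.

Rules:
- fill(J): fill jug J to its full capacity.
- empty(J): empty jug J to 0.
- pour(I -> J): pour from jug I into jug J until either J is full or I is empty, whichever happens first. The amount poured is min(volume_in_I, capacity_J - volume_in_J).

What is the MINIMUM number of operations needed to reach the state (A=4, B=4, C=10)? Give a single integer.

BFS from (A=6, B=0, C=0). One shortest path:
  1. pour(A -> B) -> (A=0 B=6 C=0)
  2. fill(A) -> (A=6 B=6 C=0)
  3. pour(A -> C) -> (A=0 B=6 C=6)
  4. fill(A) -> (A=6 B=6 C=6)
  5. pour(A -> B) -> (A=4 B=8 C=6)
  6. pour(B -> C) -> (A=4 B=4 C=10)
Reached target in 6 moves.

Answer: 6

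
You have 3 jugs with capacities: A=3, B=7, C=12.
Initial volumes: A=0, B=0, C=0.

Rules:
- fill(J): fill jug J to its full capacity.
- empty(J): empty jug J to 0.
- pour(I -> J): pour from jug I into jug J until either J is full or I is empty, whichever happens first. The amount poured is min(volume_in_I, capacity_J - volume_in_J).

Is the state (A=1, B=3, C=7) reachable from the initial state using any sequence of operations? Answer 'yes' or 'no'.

BFS explored all 284 reachable states.
Reachable set includes: (0,0,0), (0,0,1), (0,0,2), (0,0,3), (0,0,4), (0,0,5), (0,0,6), (0,0,7), (0,0,8), (0,0,9), (0,0,10), (0,0,11) ...
Target (A=1, B=3, C=7) not in reachable set → no.

Answer: no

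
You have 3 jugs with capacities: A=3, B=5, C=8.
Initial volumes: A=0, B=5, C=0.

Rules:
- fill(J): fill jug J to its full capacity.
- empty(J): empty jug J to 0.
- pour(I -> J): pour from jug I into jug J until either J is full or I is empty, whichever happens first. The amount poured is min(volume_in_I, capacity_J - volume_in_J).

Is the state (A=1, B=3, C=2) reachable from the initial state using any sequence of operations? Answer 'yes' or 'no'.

BFS explored all 160 reachable states.
Reachable set includes: (0,0,0), (0,0,1), (0,0,2), (0,0,3), (0,0,4), (0,0,5), (0,0,6), (0,0,7), (0,0,8), (0,1,0), (0,1,1), (0,1,2) ...
Target (A=1, B=3, C=2) not in reachable set → no.

Answer: no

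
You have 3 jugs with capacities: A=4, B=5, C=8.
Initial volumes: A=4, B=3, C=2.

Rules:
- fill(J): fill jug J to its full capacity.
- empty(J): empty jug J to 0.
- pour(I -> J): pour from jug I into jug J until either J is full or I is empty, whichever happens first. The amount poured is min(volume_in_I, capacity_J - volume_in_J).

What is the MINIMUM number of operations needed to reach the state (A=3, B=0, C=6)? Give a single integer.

Answer: 2

Derivation:
BFS from (A=4, B=3, C=2). One shortest path:
  1. pour(A -> C) -> (A=0 B=3 C=6)
  2. pour(B -> A) -> (A=3 B=0 C=6)
Reached target in 2 moves.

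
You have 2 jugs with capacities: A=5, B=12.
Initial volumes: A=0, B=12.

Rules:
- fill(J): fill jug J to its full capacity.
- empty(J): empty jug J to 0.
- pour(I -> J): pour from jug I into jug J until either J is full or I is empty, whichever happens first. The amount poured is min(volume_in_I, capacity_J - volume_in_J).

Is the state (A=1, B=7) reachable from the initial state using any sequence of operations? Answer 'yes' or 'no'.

BFS explored all 34 reachable states.
Reachable set includes: (0,0), (0,1), (0,2), (0,3), (0,4), (0,5), (0,6), (0,7), (0,8), (0,9), (0,10), (0,11) ...
Target (A=1, B=7) not in reachable set → no.

Answer: no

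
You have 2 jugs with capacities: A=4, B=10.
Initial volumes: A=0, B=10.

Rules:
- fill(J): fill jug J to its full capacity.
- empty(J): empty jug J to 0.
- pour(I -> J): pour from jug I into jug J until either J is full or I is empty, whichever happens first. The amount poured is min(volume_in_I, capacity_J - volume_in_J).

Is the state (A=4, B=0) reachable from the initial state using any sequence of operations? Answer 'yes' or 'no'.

BFS from (A=0, B=10):
  1. fill(A) -> (A=4 B=10)
  2. empty(B) -> (A=4 B=0)
Target reached → yes.

Answer: yes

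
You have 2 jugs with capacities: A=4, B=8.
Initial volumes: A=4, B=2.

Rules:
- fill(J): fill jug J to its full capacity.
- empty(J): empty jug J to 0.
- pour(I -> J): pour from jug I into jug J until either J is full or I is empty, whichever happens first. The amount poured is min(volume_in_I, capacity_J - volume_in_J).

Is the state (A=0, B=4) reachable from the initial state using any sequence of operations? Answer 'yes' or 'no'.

BFS from (A=4, B=2):
  1. empty(B) -> (A=4 B=0)
  2. pour(A -> B) -> (A=0 B=4)
Target reached → yes.

Answer: yes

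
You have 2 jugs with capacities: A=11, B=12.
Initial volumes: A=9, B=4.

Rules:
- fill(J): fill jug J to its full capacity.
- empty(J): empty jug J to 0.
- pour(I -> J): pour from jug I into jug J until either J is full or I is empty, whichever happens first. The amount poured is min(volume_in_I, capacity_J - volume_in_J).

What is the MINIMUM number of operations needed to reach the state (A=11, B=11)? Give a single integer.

BFS from (A=9, B=4). One shortest path:
  1. fill(A) -> (A=11 B=4)
  2. empty(B) -> (A=11 B=0)
  3. pour(A -> B) -> (A=0 B=11)
  4. fill(A) -> (A=11 B=11)
Reached target in 4 moves.

Answer: 4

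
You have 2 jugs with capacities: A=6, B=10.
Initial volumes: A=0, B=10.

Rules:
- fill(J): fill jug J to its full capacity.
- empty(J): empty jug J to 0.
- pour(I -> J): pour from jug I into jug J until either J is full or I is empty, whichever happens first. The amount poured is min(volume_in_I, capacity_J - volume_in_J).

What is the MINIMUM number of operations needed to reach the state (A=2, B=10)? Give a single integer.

BFS from (A=0, B=10). One shortest path:
  1. fill(A) -> (A=6 B=10)
  2. empty(B) -> (A=6 B=0)
  3. pour(A -> B) -> (A=0 B=6)
  4. fill(A) -> (A=6 B=6)
  5. pour(A -> B) -> (A=2 B=10)
Reached target in 5 moves.

Answer: 5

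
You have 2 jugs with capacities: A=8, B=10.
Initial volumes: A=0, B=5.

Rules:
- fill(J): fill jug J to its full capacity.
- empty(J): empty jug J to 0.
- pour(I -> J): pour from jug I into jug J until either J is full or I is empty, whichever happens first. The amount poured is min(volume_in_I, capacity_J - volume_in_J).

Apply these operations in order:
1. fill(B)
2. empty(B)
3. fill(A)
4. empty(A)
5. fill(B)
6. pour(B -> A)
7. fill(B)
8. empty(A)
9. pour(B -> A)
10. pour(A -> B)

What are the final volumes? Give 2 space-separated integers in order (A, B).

Answer: 0 10

Derivation:
Step 1: fill(B) -> (A=0 B=10)
Step 2: empty(B) -> (A=0 B=0)
Step 3: fill(A) -> (A=8 B=0)
Step 4: empty(A) -> (A=0 B=0)
Step 5: fill(B) -> (A=0 B=10)
Step 6: pour(B -> A) -> (A=8 B=2)
Step 7: fill(B) -> (A=8 B=10)
Step 8: empty(A) -> (A=0 B=10)
Step 9: pour(B -> A) -> (A=8 B=2)
Step 10: pour(A -> B) -> (A=0 B=10)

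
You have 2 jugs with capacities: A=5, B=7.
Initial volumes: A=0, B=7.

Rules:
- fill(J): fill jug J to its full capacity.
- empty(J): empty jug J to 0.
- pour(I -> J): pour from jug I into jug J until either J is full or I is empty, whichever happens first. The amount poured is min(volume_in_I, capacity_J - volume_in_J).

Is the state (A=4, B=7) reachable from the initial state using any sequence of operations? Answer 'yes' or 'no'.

Answer: yes

Derivation:
BFS from (A=0, B=7):
  1. pour(B -> A) -> (A=5 B=2)
  2. empty(A) -> (A=0 B=2)
  3. pour(B -> A) -> (A=2 B=0)
  4. fill(B) -> (A=2 B=7)
  5. pour(B -> A) -> (A=5 B=4)
  6. empty(A) -> (A=0 B=4)
  7. pour(B -> A) -> (A=4 B=0)
  8. fill(B) -> (A=4 B=7)
Target reached → yes.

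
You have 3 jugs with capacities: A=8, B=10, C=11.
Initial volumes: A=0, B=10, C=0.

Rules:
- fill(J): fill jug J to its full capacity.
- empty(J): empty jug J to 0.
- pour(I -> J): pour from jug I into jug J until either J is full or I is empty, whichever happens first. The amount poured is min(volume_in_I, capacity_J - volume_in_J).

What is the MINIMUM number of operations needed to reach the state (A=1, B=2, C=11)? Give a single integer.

Answer: 7

Derivation:
BFS from (A=0, B=10, C=0). One shortest path:
  1. empty(B) -> (A=0 B=0 C=0)
  2. fill(C) -> (A=0 B=0 C=11)
  3. pour(C -> B) -> (A=0 B=10 C=1)
  4. pour(B -> A) -> (A=8 B=2 C=1)
  5. empty(A) -> (A=0 B=2 C=1)
  6. pour(C -> A) -> (A=1 B=2 C=0)
  7. fill(C) -> (A=1 B=2 C=11)
Reached target in 7 moves.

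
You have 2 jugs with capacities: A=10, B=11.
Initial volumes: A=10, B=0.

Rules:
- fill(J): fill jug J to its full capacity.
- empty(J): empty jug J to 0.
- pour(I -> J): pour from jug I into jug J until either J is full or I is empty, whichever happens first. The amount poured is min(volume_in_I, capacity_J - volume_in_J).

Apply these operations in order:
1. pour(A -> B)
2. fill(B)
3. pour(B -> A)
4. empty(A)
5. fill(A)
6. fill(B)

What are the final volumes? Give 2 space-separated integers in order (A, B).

Step 1: pour(A -> B) -> (A=0 B=10)
Step 2: fill(B) -> (A=0 B=11)
Step 3: pour(B -> A) -> (A=10 B=1)
Step 4: empty(A) -> (A=0 B=1)
Step 5: fill(A) -> (A=10 B=1)
Step 6: fill(B) -> (A=10 B=11)

Answer: 10 11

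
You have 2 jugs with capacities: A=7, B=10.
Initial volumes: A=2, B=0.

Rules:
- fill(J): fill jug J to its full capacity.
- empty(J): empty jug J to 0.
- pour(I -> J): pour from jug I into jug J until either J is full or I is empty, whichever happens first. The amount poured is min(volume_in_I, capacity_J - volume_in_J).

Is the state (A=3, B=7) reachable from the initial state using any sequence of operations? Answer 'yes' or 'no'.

BFS explored all 34 reachable states.
Reachable set includes: (0,0), (0,1), (0,2), (0,3), (0,4), (0,5), (0,6), (0,7), (0,8), (0,9), (0,10), (1,0) ...
Target (A=3, B=7) not in reachable set → no.

Answer: no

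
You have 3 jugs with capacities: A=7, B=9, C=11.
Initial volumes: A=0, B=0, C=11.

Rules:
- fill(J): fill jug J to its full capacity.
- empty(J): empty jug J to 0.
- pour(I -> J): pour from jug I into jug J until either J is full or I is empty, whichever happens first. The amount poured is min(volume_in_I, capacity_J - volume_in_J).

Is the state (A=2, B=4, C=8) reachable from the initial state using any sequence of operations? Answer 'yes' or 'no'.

BFS explored all 480 reachable states.
Reachable set includes: (0,0,0), (0,0,1), (0,0,2), (0,0,3), (0,0,4), (0,0,5), (0,0,6), (0,0,7), (0,0,8), (0,0,9), (0,0,10), (0,0,11) ...
Target (A=2, B=4, C=8) not in reachable set → no.

Answer: no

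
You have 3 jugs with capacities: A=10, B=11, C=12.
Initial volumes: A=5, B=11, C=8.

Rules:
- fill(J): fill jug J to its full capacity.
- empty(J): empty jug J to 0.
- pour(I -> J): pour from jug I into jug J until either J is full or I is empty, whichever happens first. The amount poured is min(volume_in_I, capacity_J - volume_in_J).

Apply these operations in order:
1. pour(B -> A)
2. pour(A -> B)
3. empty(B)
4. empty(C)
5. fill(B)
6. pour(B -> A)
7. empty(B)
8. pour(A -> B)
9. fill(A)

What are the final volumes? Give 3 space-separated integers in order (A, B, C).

Answer: 10 10 0

Derivation:
Step 1: pour(B -> A) -> (A=10 B=6 C=8)
Step 2: pour(A -> B) -> (A=5 B=11 C=8)
Step 3: empty(B) -> (A=5 B=0 C=8)
Step 4: empty(C) -> (A=5 B=0 C=0)
Step 5: fill(B) -> (A=5 B=11 C=0)
Step 6: pour(B -> A) -> (A=10 B=6 C=0)
Step 7: empty(B) -> (A=10 B=0 C=0)
Step 8: pour(A -> B) -> (A=0 B=10 C=0)
Step 9: fill(A) -> (A=10 B=10 C=0)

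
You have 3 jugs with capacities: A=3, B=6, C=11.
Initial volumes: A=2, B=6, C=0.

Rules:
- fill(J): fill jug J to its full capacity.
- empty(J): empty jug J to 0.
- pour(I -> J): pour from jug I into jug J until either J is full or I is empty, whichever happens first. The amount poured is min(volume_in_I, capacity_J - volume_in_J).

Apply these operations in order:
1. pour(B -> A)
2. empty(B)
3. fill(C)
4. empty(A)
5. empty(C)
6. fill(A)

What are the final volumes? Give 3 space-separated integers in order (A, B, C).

Answer: 3 0 0

Derivation:
Step 1: pour(B -> A) -> (A=3 B=5 C=0)
Step 2: empty(B) -> (A=3 B=0 C=0)
Step 3: fill(C) -> (A=3 B=0 C=11)
Step 4: empty(A) -> (A=0 B=0 C=11)
Step 5: empty(C) -> (A=0 B=0 C=0)
Step 6: fill(A) -> (A=3 B=0 C=0)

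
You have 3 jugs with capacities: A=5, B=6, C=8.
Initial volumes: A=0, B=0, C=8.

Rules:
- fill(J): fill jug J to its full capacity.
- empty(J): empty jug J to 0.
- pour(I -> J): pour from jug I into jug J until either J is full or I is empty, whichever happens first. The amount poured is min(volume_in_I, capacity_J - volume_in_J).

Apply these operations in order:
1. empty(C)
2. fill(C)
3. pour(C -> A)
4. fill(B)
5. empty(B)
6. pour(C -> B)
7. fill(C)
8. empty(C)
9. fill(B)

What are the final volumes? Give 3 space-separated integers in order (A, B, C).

Step 1: empty(C) -> (A=0 B=0 C=0)
Step 2: fill(C) -> (A=0 B=0 C=8)
Step 3: pour(C -> A) -> (A=5 B=0 C=3)
Step 4: fill(B) -> (A=5 B=6 C=3)
Step 5: empty(B) -> (A=5 B=0 C=3)
Step 6: pour(C -> B) -> (A=5 B=3 C=0)
Step 7: fill(C) -> (A=5 B=3 C=8)
Step 8: empty(C) -> (A=5 B=3 C=0)
Step 9: fill(B) -> (A=5 B=6 C=0)

Answer: 5 6 0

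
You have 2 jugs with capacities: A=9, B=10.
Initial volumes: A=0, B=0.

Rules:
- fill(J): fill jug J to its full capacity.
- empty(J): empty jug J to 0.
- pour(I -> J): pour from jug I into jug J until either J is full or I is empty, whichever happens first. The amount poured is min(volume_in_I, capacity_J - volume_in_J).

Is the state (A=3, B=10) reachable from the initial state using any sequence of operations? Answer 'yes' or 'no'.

Answer: yes

Derivation:
BFS from (A=0, B=0):
  1. fill(B) -> (A=0 B=10)
  2. pour(B -> A) -> (A=9 B=1)
  3. empty(A) -> (A=0 B=1)
  4. pour(B -> A) -> (A=1 B=0)
  5. fill(B) -> (A=1 B=10)
  6. pour(B -> A) -> (A=9 B=2)
  7. empty(A) -> (A=0 B=2)
  8. pour(B -> A) -> (A=2 B=0)
  9. fill(B) -> (A=2 B=10)
  10. pour(B -> A) -> (A=9 B=3)
  11. empty(A) -> (A=0 B=3)
  12. pour(B -> A) -> (A=3 B=0)
  13. fill(B) -> (A=3 B=10)
Target reached → yes.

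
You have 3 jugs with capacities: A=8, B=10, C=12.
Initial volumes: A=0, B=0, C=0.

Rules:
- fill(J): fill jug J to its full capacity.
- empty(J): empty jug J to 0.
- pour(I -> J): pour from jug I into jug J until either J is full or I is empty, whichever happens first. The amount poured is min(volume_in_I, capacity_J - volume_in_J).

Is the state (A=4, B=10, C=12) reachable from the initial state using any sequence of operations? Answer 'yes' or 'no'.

Answer: yes

Derivation:
BFS from (A=0, B=0, C=0):
  1. fill(A) -> (A=8 B=0 C=0)
  2. fill(B) -> (A=8 B=10 C=0)
  3. pour(A -> C) -> (A=0 B=10 C=8)
  4. fill(A) -> (A=8 B=10 C=8)
  5. pour(A -> C) -> (A=4 B=10 C=12)
Target reached → yes.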